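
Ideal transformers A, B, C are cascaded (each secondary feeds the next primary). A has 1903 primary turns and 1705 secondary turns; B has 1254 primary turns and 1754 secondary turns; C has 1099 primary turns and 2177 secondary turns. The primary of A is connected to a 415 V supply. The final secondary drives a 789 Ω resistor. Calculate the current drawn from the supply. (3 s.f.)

After A: V = 415.00 × 1705/1903 = 371.82 V.
After B: V = 371.82 × 1754/1254 = 520.07 V.
After C: V = 520.07 × 2177/1099 = 1030.2 V.
I_load = 1030.2/789 = 1.3057 A, so P_out = 1030.2 × 1.3057 = 1345.2 W.
All ideal ⇒ P_in = P_out, so I_supply = 1345.2/415 = 3.24 A.

I_supply ≈ 3.24 A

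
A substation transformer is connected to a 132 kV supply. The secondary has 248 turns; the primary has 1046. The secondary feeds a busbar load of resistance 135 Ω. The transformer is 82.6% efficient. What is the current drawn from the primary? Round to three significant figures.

V_s = 132000 × 248/1046 = 31296 V.
I_s = V_s/R = 31296/135 = 231.82 A.
P_out = V_s I_s = 31296 × 231.82 = 7.2553×10^6 W.
P_in = P_out/η = 7.2553×10^6/0.826 = 8.7836×10^6 W.
I_p = P_in/V_p = 8.7836×10^6/132000 = 66.5 A.

I_p ≈ 66.5 A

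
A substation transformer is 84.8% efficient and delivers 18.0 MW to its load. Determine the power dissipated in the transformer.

P_in = P_out/η = 1.80×10^7/0.848 = 2.12264×10^7 W.
P_loss = P_in − P_out = 2.12264×10^7 − 1.80×10^7 = 3.23×10^6 W.

P_loss ≈ 3.23×10^6 W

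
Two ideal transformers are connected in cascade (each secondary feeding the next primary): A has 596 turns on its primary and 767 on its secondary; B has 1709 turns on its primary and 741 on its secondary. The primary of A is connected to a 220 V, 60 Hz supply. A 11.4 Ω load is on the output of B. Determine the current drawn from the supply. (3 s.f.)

After A: V = 220.00 × 767/596 = 283.12 V.
After B: V = 283.12 × 741/1709 = 122.76 V.
I_load = 122.76/11.4 = 10.768 A, so P_out = 122.76 × 10.768 = 1321.9 W.
All ideal ⇒ P_in = P_out, so I_supply = 1321.9/220 = 6.01 A.

I_supply ≈ 6.01 A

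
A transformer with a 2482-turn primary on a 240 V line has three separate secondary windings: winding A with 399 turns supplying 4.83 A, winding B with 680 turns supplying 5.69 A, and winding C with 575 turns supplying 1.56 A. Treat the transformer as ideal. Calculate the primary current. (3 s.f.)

V_A = 240 × 399/2482 = 38.582 V; V_B = 240 × 680/2482 = 65.753 V; V_C = 240 × 575/2482 = 55.600 V.
P_out = V_A I_A + V_B I_B + V_C I_C = 38.582×4.83 + 65.753×5.69 + 55.600×1.56 = 186.35 + 374.14 + 86.737 = 647.22 W.
Ideal ⇒ P_in = P_out, so I_p = P_out/V_p = 647.22/240 = 2.70 A.

I_p ≈ 2.70 A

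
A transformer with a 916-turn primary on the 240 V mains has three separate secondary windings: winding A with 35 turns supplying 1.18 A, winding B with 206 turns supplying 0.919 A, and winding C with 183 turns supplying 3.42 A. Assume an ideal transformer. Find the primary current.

I_p ≈ 0.935 A

V_A = 240 × 35/916 = 9.1703 V; V_B = 240 × 206/916 = 53.974 V; V_C = 240 × 183/916 = 47.948 V.
P_out = V_A I_A + V_B I_B + V_C I_C = 9.1703×1.18 + 53.974×0.919 + 47.948×3.42 = 10.821 + 49.602 + 163.98 = 224.40 W.
Ideal ⇒ P_in = P_out, so I_p = P_out/V_p = 224.40/240 = 0.935 A.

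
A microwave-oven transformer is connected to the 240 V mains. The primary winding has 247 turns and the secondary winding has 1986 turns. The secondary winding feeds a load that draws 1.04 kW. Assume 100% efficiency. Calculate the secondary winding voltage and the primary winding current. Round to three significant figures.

V_s = V_p × N_s/N_p = 240 × 1986/247 = 1929.7 V.
I_s = P/V_s = 1040/1929.7 = 0.53894 A.
I_p = I_s × N_s/N_p = 0.53894 × 1986/247 = 4.33 A.

V_s ≈ 1930 V, I_p ≈ 4.33 A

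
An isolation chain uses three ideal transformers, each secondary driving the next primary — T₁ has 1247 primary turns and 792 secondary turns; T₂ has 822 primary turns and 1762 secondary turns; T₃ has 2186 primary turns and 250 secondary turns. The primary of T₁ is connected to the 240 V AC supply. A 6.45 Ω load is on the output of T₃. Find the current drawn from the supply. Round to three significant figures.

After T₁: V = 240.00 × 792/1247 = 152.43 V.
After T₂: V = 152.43 × 1762/822 = 326.74 V.
After T₃: V = 326.74 × 250/2186 = 37.367 V.
I_load = 37.367/6.45 = 5.7934 A, so P_out = 37.367 × 5.7934 = 216.49 W.
All ideal ⇒ P_in = P_out, so I_supply = 216.49/240 = 0.902 A.

I_supply ≈ 0.902 A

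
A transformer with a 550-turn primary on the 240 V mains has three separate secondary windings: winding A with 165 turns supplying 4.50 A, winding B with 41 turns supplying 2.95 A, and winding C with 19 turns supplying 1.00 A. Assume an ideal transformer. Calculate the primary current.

I_p ≈ 1.60 A

V_A = 240 × 165/550 = 72.000 V; V_B = 240 × 41/550 = 17.891 V; V_C = 240 × 19/550 = 8.2909 V.
P_out = V_A I_A + V_B I_B + V_C I_C = 72.000×4.50 + 17.891×2.95 + 8.2909×1.00 = 324.00 + 52.778 + 8.2909 = 385.07 W.
Ideal ⇒ P_in = P_out, so I_p = P_out/V_p = 385.07/240 = 1.60 A.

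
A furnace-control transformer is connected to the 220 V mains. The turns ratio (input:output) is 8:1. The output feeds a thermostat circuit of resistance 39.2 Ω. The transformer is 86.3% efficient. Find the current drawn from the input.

I_in ≈ 0.102 A

V_out = 220 × 1/8 = 27.500 V.
I_out = V_out/R = 27.500/39.2 = 0.70153 A.
P_out = V_out I_out = 27.500 × 0.70153 = 19.292 W.
P_in = P_out/η = 19.292/0.863 = 22.355 W.
I_in = P_in/V_in = 22.355/220 = 0.102 A.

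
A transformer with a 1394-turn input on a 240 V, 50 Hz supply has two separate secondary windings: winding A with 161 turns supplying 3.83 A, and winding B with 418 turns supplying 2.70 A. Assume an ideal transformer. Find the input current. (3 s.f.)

I_in ≈ 1.25 A

V_A = 240 × 161/1394 = 27.719 V; V_B = 240 × 418/1394 = 71.966 V.
P_out = V_A I_A + V_B I_B = 27.719×3.83 + 71.966×2.70 = 106.16 + 194.31 = 300.47 W.
Ideal ⇒ P_in = P_out, so I_in = P_out/V_in = 300.47/240 = 1.25 A.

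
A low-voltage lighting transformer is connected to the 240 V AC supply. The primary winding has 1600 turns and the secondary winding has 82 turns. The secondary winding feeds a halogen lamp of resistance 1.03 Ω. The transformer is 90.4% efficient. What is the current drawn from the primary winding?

V_s = 240 × 82/1600 = 12.300 V.
I_s = V_s/R = 12.300/1.03 = 11.942 A.
P_out = V_s I_s = 12.300 × 11.942 = 146.88 W.
P_in = P_out/η = 146.88/0.904 = 162.48 W.
I_p = P_in/V_p = 162.48/240 = 0.677 A.

I_p ≈ 0.677 A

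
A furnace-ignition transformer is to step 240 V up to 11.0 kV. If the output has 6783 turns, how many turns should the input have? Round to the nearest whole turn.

N_in = 148 turns

N_in/N_out = V_in/V_out, so N_in = 6783 × 240/11000 = 148.0 ≈ 148 turns.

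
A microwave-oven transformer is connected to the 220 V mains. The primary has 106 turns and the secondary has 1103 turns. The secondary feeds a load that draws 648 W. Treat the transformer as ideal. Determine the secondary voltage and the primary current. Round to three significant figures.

V_s ≈ 2290 V, I_p ≈ 2.95 A

V_s = V_p × N_s/N_p = 220 × 1103/106 = 2289.2 V.
I_s = P/V_s = 648/2289.2 = 0.28306 A.
I_p = I_s × N_s/N_p = 0.28306 × 1103/106 = 2.95 A.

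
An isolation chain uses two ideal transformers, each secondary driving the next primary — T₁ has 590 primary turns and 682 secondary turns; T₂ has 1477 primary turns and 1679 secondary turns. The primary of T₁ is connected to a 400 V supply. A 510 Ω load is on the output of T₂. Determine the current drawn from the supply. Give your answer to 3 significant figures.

After T₁: V = 400.00 × 682/590 = 462.37 V.
After T₂: V = 462.37 × 1679/1477 = 525.61 V.
I_load = 525.61/510 = 1.0306 A, so P_out = 525.61 × 1.0306 = 541.70 W.
All ideal ⇒ P_in = P_out, so I_supply = 541.70/400 = 1.35 A.

I_supply ≈ 1.35 A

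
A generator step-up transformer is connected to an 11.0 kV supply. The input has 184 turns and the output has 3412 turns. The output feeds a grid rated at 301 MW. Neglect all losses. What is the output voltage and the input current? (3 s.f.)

V_out = V_in × N_out/N_in = 11000 × 3412/184 = 203980 V.
I_out = P/V_out = 3.01×10^8/203980 = 1475.6 A.
I_in = I_out × N_out/N_in = 1475.6 × 3412/184 = 27400 A.

V_out ≈ 204000 V, I_in ≈ 27400 A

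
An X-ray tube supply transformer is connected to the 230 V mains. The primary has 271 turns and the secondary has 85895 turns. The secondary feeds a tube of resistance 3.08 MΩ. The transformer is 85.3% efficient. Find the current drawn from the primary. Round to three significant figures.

I_p ≈ 8.79 A

V_s = 230 × 85895/271 = 72900 V.
I_s = V_s/R = 72900/(3.08×10^6) = 0.023669 A.
P_out = V_s I_s = 72900 × 0.023669 = 1725.4 W.
P_in = P_out/η = 1725.4/0.853 = 2022.8 W.
I_p = P_in/V_p = 2022.8/230 = 8.79 A.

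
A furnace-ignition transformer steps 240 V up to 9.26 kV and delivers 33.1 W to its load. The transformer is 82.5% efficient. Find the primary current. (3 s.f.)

I_p ≈ 0.167 A

P_in = P_out/η = 33.1/0.825 = 40.121 W.
I_p = P_in/V_p = 40.121/240 = 0.167 A.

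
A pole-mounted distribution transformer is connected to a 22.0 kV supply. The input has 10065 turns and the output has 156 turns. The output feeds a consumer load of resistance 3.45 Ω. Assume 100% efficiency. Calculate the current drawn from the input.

I_in ≈ 1.53 A

V_out = V_in × N_out/N_in = 22000 × 156/10065 = 340.98 V.
I_out = V_out/R = 340.98/3.45 = 98.836 A.
For an ideal transformer I_in N_in = I_out N_out, so I_in = 98.836 × 156/10065 = 1.53 A.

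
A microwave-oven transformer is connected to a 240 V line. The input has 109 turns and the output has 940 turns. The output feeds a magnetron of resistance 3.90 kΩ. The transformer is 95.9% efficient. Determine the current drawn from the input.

V_out = 240 × 940/109 = 2069.7 V.
I_out = V_out/R = 2069.7/3900 = 0.53070 A.
P_out = V_out I_out = 2069.7 × 0.53070 = 1098.4 W.
P_in = P_out/η = 1098.4/0.959 = 1145.4 W.
I_in = P_in/V_in = 1145.4/240 = 4.77 A.

I_in ≈ 4.77 A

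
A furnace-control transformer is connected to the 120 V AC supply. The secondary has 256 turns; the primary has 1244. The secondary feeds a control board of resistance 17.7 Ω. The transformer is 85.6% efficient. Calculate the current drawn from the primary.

I_p ≈ 0.335 A

V_s = 120 × 256/1244 = 24.695 V.
I_s = V_s/R = 24.695/17.7 = 1.3952 A.
P_out = V_s I_s = 24.695 × 1.3952 = 34.453 W.
P_in = P_out/η = 34.453/0.856 = 40.249 W.
I_p = P_in/V_p = 40.249/120 = 0.335 A.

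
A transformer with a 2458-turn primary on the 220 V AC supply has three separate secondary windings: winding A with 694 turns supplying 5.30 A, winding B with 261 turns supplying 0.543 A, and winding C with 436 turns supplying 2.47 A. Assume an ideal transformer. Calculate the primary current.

I_p ≈ 1.99 A

V_A = 220 × 694/2458 = 62.116 V; V_B = 220 × 261/2458 = 23.360 V; V_C = 220 × 436/2458 = 39.024 V.
P_out = V_A I_A + V_B I_B + V_C I_C = 62.116×5.30 + 23.360×0.543 + 39.024×2.47 = 329.21 + 12.685 + 96.388 = 438.29 W.
Ideal ⇒ P_in = P_out, so I_p = P_out/V_p = 438.29/220 = 1.99 A.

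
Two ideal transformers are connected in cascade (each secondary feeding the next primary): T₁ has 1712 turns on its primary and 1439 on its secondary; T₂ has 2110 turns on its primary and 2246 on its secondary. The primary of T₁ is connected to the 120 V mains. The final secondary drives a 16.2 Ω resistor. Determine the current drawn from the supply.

I_supply ≈ 5.93 A

Secondary of T₁: V = 120.00 × 1439/1712 = 100.86 V.
Secondary of T₂: V = 100.86 × 2246/2110 = 107.37 V.
I_load = 107.37/16.2 = 6.6275 A, so P_out = 107.37 × 6.6275 = 711.57 W.
All ideal ⇒ P_in = P_out, so I_supply = 711.57/120 = 5.93 A.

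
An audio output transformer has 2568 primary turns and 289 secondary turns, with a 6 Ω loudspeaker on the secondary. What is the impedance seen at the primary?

Z_p ≈ 474 Ω

Z_p = (N_p/N_s)² × Z_s = (2568/289)² × 6 = 474 Ω.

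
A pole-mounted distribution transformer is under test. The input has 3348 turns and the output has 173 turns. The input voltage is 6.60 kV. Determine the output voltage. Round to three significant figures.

V_out/V_in = N_out/N_in, so V_out = 6600 × 173/3348 = 341 V.

V_out ≈ 341 V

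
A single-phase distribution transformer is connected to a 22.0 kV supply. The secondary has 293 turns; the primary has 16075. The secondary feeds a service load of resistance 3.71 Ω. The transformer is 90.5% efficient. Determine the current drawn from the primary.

V_s = 22000 × 293/16075 = 401.00 V.
I_s = V_s/R = 401.00/3.71 = 108.08 A.
P_out = V_s I_s = 401.00 × 108.08 = 43342 W.
P_in = P_out/η = 43342/0.905 = 47891 W.
I_p = P_in/V_p = 47891/22000 = 2.18 A.

I_p ≈ 2.18 A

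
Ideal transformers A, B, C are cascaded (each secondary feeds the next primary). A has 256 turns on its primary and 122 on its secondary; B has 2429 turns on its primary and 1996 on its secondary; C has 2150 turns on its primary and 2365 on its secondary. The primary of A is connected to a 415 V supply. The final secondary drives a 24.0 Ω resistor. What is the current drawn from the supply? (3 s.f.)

After A: V = 415.00 × 122/256 = 197.77 V.
After B: V = 197.77 × 1996/2429 = 162.52 V.
After C: V = 162.52 × 2365/2150 = 178.77 V.
I_load = 178.77/24.0 = 7.4487 A, so P_out = 178.77 × 7.4487 = 1331.6 W.
All ideal ⇒ P_in = P_out, so I_supply = 1331.6/415 = 3.21 A.

I_supply ≈ 3.21 A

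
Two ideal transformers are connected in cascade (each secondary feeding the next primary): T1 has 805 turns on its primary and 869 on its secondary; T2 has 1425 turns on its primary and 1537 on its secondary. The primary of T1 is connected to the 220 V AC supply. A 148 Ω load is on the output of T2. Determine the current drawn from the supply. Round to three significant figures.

I_supply ≈ 2.02 A

Secondary of T1: V = 220.00 × 869/805 = 237.49 V.
Secondary of T2: V = 237.49 × 1537/1425 = 256.16 V.
I_load = 256.16/148 = 1.7308 A, so P_out = 256.16 × 1.7308 = 443.35 W.
All ideal ⇒ P_in = P_out, so I_supply = 443.35/220 = 2.02 A.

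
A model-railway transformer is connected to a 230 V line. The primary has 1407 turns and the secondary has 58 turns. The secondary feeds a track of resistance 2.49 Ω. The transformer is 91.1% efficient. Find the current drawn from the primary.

V_s = 230 × 58/1407 = 9.4812 V.
I_s = V_s/R = 9.4812/2.49 = 3.8077 A.
P_out = V_s I_s = 9.4812 × 3.8077 = 36.101 W.
P_in = P_out/η = 36.101/0.911 = 39.628 W.
I_p = P_in/V_p = 39.628/230 = 0.172 A.

I_p ≈ 0.172 A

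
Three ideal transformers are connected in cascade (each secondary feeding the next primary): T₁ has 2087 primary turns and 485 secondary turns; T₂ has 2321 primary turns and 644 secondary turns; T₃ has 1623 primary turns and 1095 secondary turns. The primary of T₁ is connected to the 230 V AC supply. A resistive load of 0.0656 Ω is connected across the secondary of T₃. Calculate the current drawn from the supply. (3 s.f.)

After T₁: V = 230.00 × 485/2087 = 53.450 V.
After T₂: V = 53.450 × 644/2321 = 14.831 V.
After T₃: V = 14.831 × 1095/1623 = 10.006 V.
I_load = 10.006/0.0656 = 152.53 A, so P_out = 10.006 × 152.53 = 1526.2 W.
All ideal ⇒ P_in = P_out, so I_supply = 1526.2/230 = 6.64 A.

I_supply ≈ 6.64 A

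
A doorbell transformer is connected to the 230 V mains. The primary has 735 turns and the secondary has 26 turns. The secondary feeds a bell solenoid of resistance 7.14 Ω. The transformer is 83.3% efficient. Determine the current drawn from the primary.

V_s = 230 × 26/735 = 8.1361 V.
I_s = V_s/R = 8.1361/7.14 = 1.1395 A.
P_out = V_s I_s = 8.1361 × 1.1395 = 9.2711 W.
P_in = P_out/η = 9.2711/0.833 = 11.130 W.
I_p = P_in/V_p = 11.130/230 = 0.0484 A.

I_p ≈ 0.0484 A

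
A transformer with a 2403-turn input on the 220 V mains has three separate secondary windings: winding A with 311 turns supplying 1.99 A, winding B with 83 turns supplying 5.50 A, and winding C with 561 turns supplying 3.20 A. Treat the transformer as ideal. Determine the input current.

V_A = 220 × 311/2403 = 28.473 V; V_B = 220 × 83/2403 = 7.5988 V; V_C = 220 × 561/2403 = 51.361 V.
P_out = V_A I_A + V_B I_B + V_C I_C = 28.473×1.99 + 7.5988×5.50 + 51.361×3.20 = 56.661 + 41.794 + 164.35 = 262.81 W.
Ideal ⇒ P_in = P_out, so I_in = P_out/V_in = 262.81/220 = 1.19 A.

I_in ≈ 1.19 A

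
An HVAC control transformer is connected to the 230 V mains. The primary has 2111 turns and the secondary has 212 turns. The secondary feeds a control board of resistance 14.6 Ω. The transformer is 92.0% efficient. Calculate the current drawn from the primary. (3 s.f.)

V_s = 230 × 212/2111 = 23.098 V.
I_s = V_s/R = 23.098/14.6 = 1.5821 A.
P_out = V_s I_s = 23.098 × 1.5821 = 36.542 W.
P_in = P_out/η = 36.542/0.920 = 39.720 W.
I_p = P_in/V_p = 39.720/230 = 0.173 A.

I_p ≈ 0.173 A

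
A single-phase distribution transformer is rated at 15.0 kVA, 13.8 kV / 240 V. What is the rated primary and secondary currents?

I_p = S/V_p = 15000/13800 = 1.09 A.
I_s = S/V_s = 15000/240 = 62.5 A.

I_p ≈ 1.09 A, I_s ≈ 62.5 A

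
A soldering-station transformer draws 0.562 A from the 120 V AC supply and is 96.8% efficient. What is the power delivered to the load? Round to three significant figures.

P_in = V_p I_p = 120 × 0.562 = 67.440 W.
P_out = η P_in = 0.968 × 67.440 = 65.3 W.

P_out ≈ 65.3 W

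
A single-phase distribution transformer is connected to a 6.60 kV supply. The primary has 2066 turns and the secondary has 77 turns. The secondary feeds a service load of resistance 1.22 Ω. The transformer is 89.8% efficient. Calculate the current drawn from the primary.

I_p ≈ 8.37 A

V_s = 6600 × 77/2066 = 245.98 V.
I_s = V_s/R = 245.98/1.22 = 201.63 A.
P_out = V_s I_s = 245.98 × 201.63 = 49596 W.
P_in = P_out/η = 49596/0.898 = 55230 W.
I_p = P_in/V_p = 55230/6600 = 8.37 A.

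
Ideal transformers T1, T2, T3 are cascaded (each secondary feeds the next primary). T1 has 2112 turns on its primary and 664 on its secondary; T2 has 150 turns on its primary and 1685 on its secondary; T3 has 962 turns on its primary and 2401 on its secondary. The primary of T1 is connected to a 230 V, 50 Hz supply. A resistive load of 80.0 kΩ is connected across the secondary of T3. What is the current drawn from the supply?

I_supply ≈ 0.223 A

After T1: V = 230.00 × 664/2112 = 72.311 V.
After T2: V = 72.311 × 1685/150 = 812.29 V.
After T3: V = 812.29 × 2401/962 = 2027.3 V.
I_load = 2027.3/80000 = 0.025342 A, so P_out = 2027.3 × 0.025342 = 51.377 W.
All ideal ⇒ P_in = P_out, so I_supply = 51.377/230 = 0.223 A.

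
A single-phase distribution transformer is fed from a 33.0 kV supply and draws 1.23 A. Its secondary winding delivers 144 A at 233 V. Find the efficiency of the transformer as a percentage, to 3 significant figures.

η ≈ 82.7%

P_in = 33000 × 1.23 = 40590.0 W.
P_out = 233 × 144 = 33552.0 W.
η = P_out/P_in = 33552.0/40590.0 = 0.827.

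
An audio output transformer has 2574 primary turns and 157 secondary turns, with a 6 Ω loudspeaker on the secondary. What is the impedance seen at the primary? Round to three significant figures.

Z_p ≈ 1610 Ω

Z_p = (N_p/N_s)² × Z_s = (2574/157)² × 6 = 1610 Ω.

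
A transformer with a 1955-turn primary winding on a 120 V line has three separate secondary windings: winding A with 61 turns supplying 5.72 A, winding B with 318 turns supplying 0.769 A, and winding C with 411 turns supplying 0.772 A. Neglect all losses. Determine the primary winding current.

I_p ≈ 0.466 A

V_A = 120 × 61/1955 = 3.7442 V; V_B = 120 × 318/1955 = 19.519 V; V_C = 120 × 411/1955 = 25.228 V.
P_out = V_A I_A + V_B I_B + V_C I_C = 3.7442×5.72 + 19.519×0.769 + 25.228×0.772 = 21.417 + 15.010 + 19.476 = 55.903 W.
Ideal ⇒ P_in = P_out, so I_p = P_out/V_p = 55.903/120 = 0.466 A.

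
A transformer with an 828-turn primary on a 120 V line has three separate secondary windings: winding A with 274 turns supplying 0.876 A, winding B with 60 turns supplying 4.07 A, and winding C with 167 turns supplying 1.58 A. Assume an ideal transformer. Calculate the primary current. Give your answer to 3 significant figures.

V_A = 120 × 274/828 = 39.710 V; V_B = 120 × 60/828 = 8.6957 V; V_C = 120 × 167/828 = 24.203 V.
P_out = V_A I_A + V_B I_B + V_C I_C = 39.710×0.876 + 8.6957×4.07 + 24.203×1.58 = 34.786 + 35.391 + 38.241 = 108.42 W.
Ideal ⇒ P_in = P_out, so I_p = P_out/V_p = 108.42/120 = 0.903 A.

I_p ≈ 0.903 A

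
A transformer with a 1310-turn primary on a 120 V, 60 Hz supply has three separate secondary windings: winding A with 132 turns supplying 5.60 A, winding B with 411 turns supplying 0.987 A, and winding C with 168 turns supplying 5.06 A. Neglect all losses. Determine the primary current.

V_A = 120 × 132/1310 = 12.092 V; V_B = 120 × 411/1310 = 37.649 V; V_C = 120 × 168/1310 = 15.389 V.
P_out = V_A I_A + V_B I_B + V_C I_C = 12.092×5.60 + 37.649×0.987 + 15.389×5.06 = 67.713 + 37.159 + 77.870 = 182.74 W.
Ideal ⇒ P_in = P_out, so I_p = P_out/V_p = 182.74/120 = 1.52 A.

I_p ≈ 1.52 A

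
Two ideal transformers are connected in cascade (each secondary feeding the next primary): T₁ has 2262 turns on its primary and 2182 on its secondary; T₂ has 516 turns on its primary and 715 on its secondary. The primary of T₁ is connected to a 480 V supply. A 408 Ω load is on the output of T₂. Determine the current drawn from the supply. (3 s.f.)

I_supply ≈ 2.10 A

Secondary of T₁: V = 480.00 × 2182/2262 = 463.02 V.
Secondary of T₂: V = 463.02 × 715/516 = 641.59 V.
I_load = 641.59/408 = 1.5725 A, so P_out = 641.59 × 1.5725 = 1008.9 W.
All ideal ⇒ P_in = P_out, so I_supply = 1008.9/480 = 2.10 A.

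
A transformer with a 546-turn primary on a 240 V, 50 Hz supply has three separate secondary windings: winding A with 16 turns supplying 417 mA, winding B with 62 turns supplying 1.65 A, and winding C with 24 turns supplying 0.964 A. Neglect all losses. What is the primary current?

I_p ≈ 0.242 A

V_A = 240 × 16/546 = 7.0330 V; V_B = 240 × 62/546 = 27.253 V; V_C = 240 × 24/546 = 10.549 V.
P_out = V_A I_A + V_B I_B + V_C I_C = 7.0330×0.417 + 27.253×1.65 + 10.549×0.964 = 2.9327 + 44.967 + 10.170 = 58.069 W.
Ideal ⇒ P_in = P_out, so I_p = P_out/V_p = 58.069/240 = 0.242 A.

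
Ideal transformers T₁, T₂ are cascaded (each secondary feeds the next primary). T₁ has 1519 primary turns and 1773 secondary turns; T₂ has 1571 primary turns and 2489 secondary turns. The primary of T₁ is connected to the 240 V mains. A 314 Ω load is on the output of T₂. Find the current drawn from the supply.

I_supply ≈ 2.61 A

After T₁: V = 240.00 × 1773/1519 = 280.13 V.
After T₂: V = 280.13 × 2489/1571 = 443.82 V.
I_load = 443.82/314 = 1.4135 A, so P_out = 443.82 × 1.4135 = 627.32 W.
All ideal ⇒ P_in = P_out, so I_supply = 627.32/240 = 2.61 A.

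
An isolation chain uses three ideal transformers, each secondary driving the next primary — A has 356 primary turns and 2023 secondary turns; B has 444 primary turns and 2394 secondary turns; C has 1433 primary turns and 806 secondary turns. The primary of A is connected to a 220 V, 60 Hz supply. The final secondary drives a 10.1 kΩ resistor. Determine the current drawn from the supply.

Secondary of A: V = 220.00 × 2023/356 = 1250.2 V.
Secondary of B: V = 1250.2 × 2394/444 = 6740.8 V.
Secondary of C: V = 6740.8 × 806/1433 = 3791.4 V.
I_load = 3791.4/10100 = 0.37539 A, so P_out = 3791.4 × 0.37539 = 1423.2 W.
All ideal ⇒ P_in = P_out, so I_supply = 1423.2/220 = 6.47 A.

I_supply ≈ 6.47 A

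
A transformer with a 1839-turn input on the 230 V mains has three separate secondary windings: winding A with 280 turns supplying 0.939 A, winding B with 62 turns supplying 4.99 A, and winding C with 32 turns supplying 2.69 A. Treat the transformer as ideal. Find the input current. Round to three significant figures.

I_in ≈ 0.358 A

V_A = 230 × 280/1839 = 35.019 V; V_B = 230 × 62/1839 = 7.7542 V; V_C = 230 × 32/1839 = 4.0022 V.
P_out = V_A I_A + V_B I_B + V_C I_C = 35.019×0.939 + 7.7542×4.99 + 4.0022×2.69 = 32.883 + 38.694 + 10.766 = 82.342 W.
Ideal ⇒ P_in = P_out, so I_in = P_out/V_in = 82.342/230 = 0.358 A.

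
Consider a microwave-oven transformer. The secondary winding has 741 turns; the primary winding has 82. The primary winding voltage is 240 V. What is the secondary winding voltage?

V_s ≈ 2170 V

V_s/V_p = N_s/N_p, so V_s = 240 × 741/82 = 2170 V.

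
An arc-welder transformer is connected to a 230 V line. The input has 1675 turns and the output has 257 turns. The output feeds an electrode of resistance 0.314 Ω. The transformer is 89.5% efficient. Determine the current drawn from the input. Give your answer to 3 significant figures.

I_in ≈ 19.3 A

V_out = 230 × 257/1675 = 35.290 V.
I_out = V_out/R = 35.290/0.314 = 112.39 A.
P_out = V_out I_out = 35.290 × 112.39 = 3966.1 W.
P_in = P_out/η = 3966.1/0.895 = 4431.4 W.
I_in = P_in/V_in = 4431.4/230 = 19.3 A.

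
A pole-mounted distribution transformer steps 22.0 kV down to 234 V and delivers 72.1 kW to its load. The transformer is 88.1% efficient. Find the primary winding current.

I_p ≈ 3.72 A

P_in = P_out/η = 72100/0.881 = 81839 W.
I_p = P_in/V_p = 81839/22000 = 3.72 A.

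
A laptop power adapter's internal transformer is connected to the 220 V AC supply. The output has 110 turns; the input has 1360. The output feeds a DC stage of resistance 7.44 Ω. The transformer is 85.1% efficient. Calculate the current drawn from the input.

V_out = 220 × 110/1360 = 17.794 V.
I_out = V_out/R = 17.794/7.44 = 2.3917 A.
P_out = V_out I_out = 17.794 × 2.3917 = 42.558 W.
P_in = P_out/η = 42.558/0.851 = 50.009 W.
I_in = P_in/V_in = 50.009/220 = 0.227 A.

I_in ≈ 0.227 A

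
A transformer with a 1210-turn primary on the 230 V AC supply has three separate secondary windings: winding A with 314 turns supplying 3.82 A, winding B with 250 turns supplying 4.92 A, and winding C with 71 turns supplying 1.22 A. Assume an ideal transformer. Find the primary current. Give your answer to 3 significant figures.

V_A = 230 × 314/1210 = 59.686 V; V_B = 230 × 250/1210 = 47.521 V; V_C = 230 × 71/1210 = 13.496 V.
P_out = V_A I_A + V_B I_B + V_C I_C = 59.686×3.82 + 47.521×4.92 + 13.496×1.22 = 228.00 + 233.80 + 16.465 = 478.27 W.
Ideal ⇒ P_in = P_out, so I_p = P_out/V_p = 478.27/230 = 2.08 A.

I_p ≈ 2.08 A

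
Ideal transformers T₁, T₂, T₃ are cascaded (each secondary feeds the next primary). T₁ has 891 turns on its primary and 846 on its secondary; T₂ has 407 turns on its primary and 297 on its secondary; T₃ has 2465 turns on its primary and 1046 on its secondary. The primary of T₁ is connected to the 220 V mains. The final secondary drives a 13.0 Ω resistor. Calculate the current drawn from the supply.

After T₁: V = 220.00 × 846/891 = 208.89 V.
After T₂: V = 208.89 × 297/407 = 152.43 V.
After T₃: V = 152.43 × 1046/2465 = 64.683 V.
I_load = 64.683/13.0 = 4.9756 A, so P_out = 64.683 × 4.9756 = 321.84 W.
All ideal ⇒ P_in = P_out, so I_supply = 321.84/220 = 1.46 A.

I_supply ≈ 1.46 A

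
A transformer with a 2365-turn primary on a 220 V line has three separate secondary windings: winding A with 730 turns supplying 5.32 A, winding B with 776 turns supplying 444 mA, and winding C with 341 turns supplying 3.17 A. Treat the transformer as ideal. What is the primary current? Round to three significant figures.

I_p ≈ 2.24 A

V_A = 220 × 730/2365 = 67.907 V; V_B = 220 × 776/2365 = 72.186 V; V_C = 220 × 341/2365 = 31.721 V.
P_out = V_A I_A + V_B I_B + V_C I_C = 67.907×5.32 + 72.186×0.444 + 31.721×3.17 = 361.27 + 32.051 + 100.56 = 493.87 W.
Ideal ⇒ P_in = P_out, so I_p = P_out/V_p = 493.87/220 = 2.24 A.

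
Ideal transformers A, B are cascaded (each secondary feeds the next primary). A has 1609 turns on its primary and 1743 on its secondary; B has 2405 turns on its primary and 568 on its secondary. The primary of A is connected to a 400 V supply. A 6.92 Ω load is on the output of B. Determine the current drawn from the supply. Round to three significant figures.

After A: V = 400.00 × 1743/1609 = 433.31 V.
After B: V = 433.31 × 568/2405 = 102.34 V.
I_load = 102.34/6.92 = 14.789 A, so P_out = 102.34 × 14.789 = 1513.4 W.
All ideal ⇒ P_in = P_out, so I_supply = 1513.4/400 = 3.78 A.

I_supply ≈ 3.78 A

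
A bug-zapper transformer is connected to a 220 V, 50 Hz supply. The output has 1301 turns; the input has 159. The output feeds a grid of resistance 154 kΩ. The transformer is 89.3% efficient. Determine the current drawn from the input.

V_out = 220 × 1301/159 = 1800.1 V.
I_out = V_out/R = 1800.1/154000 = 0.011689 A.
P_out = V_out I_out = 1800.1 × 0.011689 = 21.042 W.
P_in = P_out/η = 21.042/0.893 = 23.563 W.
I_in = P_in/V_in = 23.563/220 = 0.107 A.

I_in ≈ 0.107 A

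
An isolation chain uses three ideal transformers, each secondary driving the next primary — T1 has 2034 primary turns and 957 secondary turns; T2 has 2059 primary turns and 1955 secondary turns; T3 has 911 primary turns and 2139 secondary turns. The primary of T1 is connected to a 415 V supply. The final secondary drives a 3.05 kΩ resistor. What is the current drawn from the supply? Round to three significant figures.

I_supply ≈ 0.150 A

Secondary of T1: V = 415.00 × 957/2034 = 195.26 V.
Secondary of T2: V = 195.26 × 1955/2059 = 185.40 V.
Secondary of T3: V = 185.40 × 2139/911 = 435.30 V.
I_load = 435.30/3050 = 0.14272 A, so P_out = 435.30 × 0.14272 = 62.128 W.
All ideal ⇒ P_in = P_out, so I_supply = 62.128/415 = 0.150 A.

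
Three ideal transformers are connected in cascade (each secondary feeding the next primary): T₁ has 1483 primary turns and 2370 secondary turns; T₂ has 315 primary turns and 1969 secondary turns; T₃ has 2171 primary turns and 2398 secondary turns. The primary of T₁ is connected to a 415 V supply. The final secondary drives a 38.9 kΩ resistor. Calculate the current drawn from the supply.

I_supply ≈ 1.30 A

After T₁: V = 415.00 × 2370/1483 = 663.22 V.
After T₂: V = 663.22 × 1969/315 = 4145.6 V.
After T₃: V = 4145.6 × 2398/2171 = 4579.1 V.
I_load = 4579.1/38900 = 0.11771 A, so P_out = 4579.1 × 0.11771 = 539.03 W.
All ideal ⇒ P_in = P_out, so I_supply = 539.03/415 = 1.30 A.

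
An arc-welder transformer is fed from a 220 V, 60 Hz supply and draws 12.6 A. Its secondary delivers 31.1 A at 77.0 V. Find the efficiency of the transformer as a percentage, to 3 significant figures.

η ≈ 86.4%

P_in = 220 × 12.6 = 2772.00 W.
P_out = 77.0 × 31.1 = 2394.70 W.
η = P_out/P_in = 2394.70/2772.00 = 0.864.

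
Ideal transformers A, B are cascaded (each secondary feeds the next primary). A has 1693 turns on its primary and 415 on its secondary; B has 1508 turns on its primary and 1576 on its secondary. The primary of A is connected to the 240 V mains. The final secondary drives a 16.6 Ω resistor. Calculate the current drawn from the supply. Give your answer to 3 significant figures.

Secondary of A: V = 240.00 × 415/1693 = 58.830 V.
Secondary of B: V = 58.830 × 1576/1508 = 61.483 V.
I_load = 61.483/16.6 = 3.7038 A, so P_out = 61.483 × 3.7038 = 227.72 W.
All ideal ⇒ P_in = P_out, so I_supply = 227.72/240 = 0.949 A.

I_supply ≈ 0.949 A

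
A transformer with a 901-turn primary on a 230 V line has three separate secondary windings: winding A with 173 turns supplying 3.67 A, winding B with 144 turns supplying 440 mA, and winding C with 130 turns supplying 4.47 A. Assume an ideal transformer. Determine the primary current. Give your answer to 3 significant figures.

I_p ≈ 1.42 A

V_A = 230 × 173/901 = 44.162 V; V_B = 230 × 144/901 = 36.759 V; V_C = 230 × 130/901 = 33.185 V.
P_out = V_A I_A + V_B I_B + V_C I_C = 44.162×3.67 + 36.759×0.440 + 33.185×4.47 = 162.07 + 16.174 + 148.34 = 326.59 W.
Ideal ⇒ P_in = P_out, so I_p = P_out/V_p = 326.59/230 = 1.42 A.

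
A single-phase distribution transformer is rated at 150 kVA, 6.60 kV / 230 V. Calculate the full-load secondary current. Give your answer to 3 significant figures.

I_s ≈ 652 A

I_s = S/V_s = 150000/230 = 652 A.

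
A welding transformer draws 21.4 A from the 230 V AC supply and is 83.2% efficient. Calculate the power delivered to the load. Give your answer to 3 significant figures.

P_in = V_p I_p = 230 × 21.4 = 4922.0 W.
P_out = η P_in = 0.832 × 4922.0 = 4100 W.

P_out ≈ 4100 W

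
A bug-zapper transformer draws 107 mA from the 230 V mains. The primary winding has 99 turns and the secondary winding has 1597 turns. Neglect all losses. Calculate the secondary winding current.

I_s/I_p = N_p/N_s, so I_s = 0.107 × 99/1597 = 0.00663 A.

I_s ≈ 0.00663 A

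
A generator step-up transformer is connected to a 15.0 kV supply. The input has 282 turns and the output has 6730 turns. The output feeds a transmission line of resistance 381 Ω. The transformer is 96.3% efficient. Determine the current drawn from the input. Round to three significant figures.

V_out = 15000 × 6730/282 = 357980 V.
I_out = V_out/R = 357980/381 = 939.58 A.
P_out = V_out I_out = 357980 × 939.58 = 3.3635×10^8 W.
P_in = P_out/η = 3.3635×10^8/0.963 = 3.4927×10^8 W.
I_in = P_in/V_in = 3.4927×10^8/15000 = 23300 A.

I_in ≈ 23300 A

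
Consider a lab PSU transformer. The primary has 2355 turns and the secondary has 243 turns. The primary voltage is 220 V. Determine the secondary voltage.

V_s/V_p = N_s/N_p, so V_s = 220 × 243/2355 = 22.7 V.

V_s ≈ 22.7 V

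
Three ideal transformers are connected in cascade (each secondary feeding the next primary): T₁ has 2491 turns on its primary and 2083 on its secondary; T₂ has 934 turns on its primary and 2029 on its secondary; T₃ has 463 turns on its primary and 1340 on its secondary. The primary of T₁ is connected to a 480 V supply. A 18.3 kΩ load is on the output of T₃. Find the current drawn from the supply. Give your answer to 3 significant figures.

Secondary of T₁: V = 480.00 × 2083/2491 = 401.38 V.
Secondary of T₂: V = 401.38 × 2029/934 = 871.95 V.
Secondary of T₃: V = 871.95 × 1340/463 = 2523.6 V.
I_load = 2523.6/18300 = 0.13790 A, so P_out = 2523.6 × 0.13790 = 348.00 W.
All ideal ⇒ P_in = P_out, so I_supply = 348.00/480 = 0.725 A.

I_supply ≈ 0.725 A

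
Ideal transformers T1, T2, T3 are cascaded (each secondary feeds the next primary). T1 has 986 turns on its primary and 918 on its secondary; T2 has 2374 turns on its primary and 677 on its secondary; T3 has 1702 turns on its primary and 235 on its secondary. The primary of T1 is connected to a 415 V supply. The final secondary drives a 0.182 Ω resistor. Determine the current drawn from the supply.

I_supply ≈ 3.06 A

Secondary of T1: V = 415.00 × 918/986 = 386.38 V.
Secondary of T2: V = 386.38 × 677/2374 = 110.18 V.
Secondary of T3: V = 110.18 × 235/1702 = 15.214 V.
I_load = 15.214/0.182 = 83.591 A, so P_out = 15.214 × 83.591 = 1271.7 W.
All ideal ⇒ P_in = P_out, so I_supply = 1271.7/415 = 3.06 A.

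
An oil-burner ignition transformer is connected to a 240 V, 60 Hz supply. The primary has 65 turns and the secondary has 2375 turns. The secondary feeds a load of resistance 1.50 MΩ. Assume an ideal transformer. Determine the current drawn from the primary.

I_p ≈ 0.214 A

V_s = V_p × N_s/N_p = 240 × 2375/65 = 8769.2 V.
I_s = V_s/R = 8769.2/(1.50×10^6) = 0.0058462 A.
For an ideal transformer I_p N_p = I_s N_s, so I_p = 0.0058462 × 2375/65 = 0.214 A.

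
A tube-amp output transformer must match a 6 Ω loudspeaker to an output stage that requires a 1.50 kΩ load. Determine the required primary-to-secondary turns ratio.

N_p/N_s ≈ 15.8

Z_p/Z_s = (N_p/N_s)², so N_p/N_s = √(1500/6) = √250 = 15.8.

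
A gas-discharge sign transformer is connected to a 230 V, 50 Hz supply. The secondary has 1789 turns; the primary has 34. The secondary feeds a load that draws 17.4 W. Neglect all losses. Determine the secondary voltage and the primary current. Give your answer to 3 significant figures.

V_s ≈ 12100 V, I_p ≈ 0.0757 A

V_s = V_p × N_s/N_p = 230 × 1789/34 = 12102 V.
I_s = P/V_s = 17.4/12102 = 0.0014378 A.
I_p = I_s × N_s/N_p = 0.0014378 × 1789/34 = 0.0757 A.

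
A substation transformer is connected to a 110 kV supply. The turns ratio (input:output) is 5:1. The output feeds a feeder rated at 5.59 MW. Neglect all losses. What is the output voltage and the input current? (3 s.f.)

V_out = V_in × N_out/N_in = 110000 × 1/5 = 22000 V.
I_out = P/V_out = 5.59×10^6/22000 = 254.09 A.
I_in = I_out × N_out/N_in = 254.09 × 1/5 = 50.8 A.

V_out ≈ 22000 V, I_in ≈ 50.8 A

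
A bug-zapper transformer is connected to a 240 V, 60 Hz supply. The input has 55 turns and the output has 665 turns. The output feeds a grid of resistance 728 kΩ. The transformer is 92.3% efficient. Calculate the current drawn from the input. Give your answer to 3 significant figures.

I_in ≈ 0.0522 A

V_out = 240 × 665/55 = 2901.8 V.
I_out = V_out/R = 2901.8/728000 = 0.0039860 A.
P_out = V_out I_out = 2901.8 × 0.0039860 = 11.567 W.
P_in = P_out/η = 11.567/0.923 = 12.532 W.
I_in = P_in/V_in = 12.532/240 = 0.0522 A.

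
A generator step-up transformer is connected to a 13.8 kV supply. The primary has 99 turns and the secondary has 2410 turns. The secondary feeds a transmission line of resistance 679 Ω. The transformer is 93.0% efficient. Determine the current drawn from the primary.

V_s = 13800 × 2410/99 = 335940 V.
I_s = V_s/R = 335940/679 = 494.76 A.
P_out = V_s I_s = 335940 × 494.76 = 1.6621×10^8 W.
P_in = P_out/η = 1.6621×10^8/0.930 = 1.7872×10^8 W.
I_p = P_in/V_p = 1.7872×10^8/13800 = 13000 A.

I_p ≈ 13000 A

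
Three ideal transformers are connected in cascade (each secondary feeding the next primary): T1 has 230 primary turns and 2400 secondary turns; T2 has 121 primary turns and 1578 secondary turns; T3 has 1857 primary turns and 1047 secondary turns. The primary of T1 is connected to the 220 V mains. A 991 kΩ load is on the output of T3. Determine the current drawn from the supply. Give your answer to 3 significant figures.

I_supply ≈ 1.31 A

Secondary of T1: V = 220.00 × 2400/230 = 2295.7 V.
Secondary of T2: V = 2295.7 × 1578/121 = 29938 V.
Secondary of T3: V = 29938 × 1047/1857 = 16880 V.
I_load = 16880/991000 = 0.017033 A, so P_out = 16880 × 0.017033 = 287.51 W.
All ideal ⇒ P_in = P_out, so I_supply = 287.51/220 = 1.31 A.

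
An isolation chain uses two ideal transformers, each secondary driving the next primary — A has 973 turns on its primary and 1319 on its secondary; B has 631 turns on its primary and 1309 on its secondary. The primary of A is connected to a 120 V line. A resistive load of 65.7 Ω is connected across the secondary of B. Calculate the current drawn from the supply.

Secondary of A: V = 120.00 × 1319/973 = 162.67 V.
Secondary of B: V = 162.67 × 1309/631 = 337.46 V.
I_load = 337.46/65.7 = 5.1364 A, so P_out = 337.46 × 5.1364 = 1733.3 W.
All ideal ⇒ P_in = P_out, so I_supply = 1733.3/120 = 14.4 A.

I_supply ≈ 14.4 A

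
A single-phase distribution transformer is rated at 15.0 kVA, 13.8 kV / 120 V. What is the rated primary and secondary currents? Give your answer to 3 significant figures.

I_p ≈ 1.09 A, I_s ≈ 125 A

I_p = S/V_p = 15000/13800 = 1.09 A.
I_s = S/V_s = 15000/120 = 125 A.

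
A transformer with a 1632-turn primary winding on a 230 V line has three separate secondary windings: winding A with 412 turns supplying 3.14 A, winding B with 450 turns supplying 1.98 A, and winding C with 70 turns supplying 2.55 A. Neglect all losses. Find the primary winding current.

V_A = 230 × 412/1632 = 58.064 V; V_B = 230 × 450/1632 = 63.419 V; V_C = 230 × 70/1632 = 9.8652 V.
P_out = V_A I_A + V_B I_B + V_C I_C = 58.064×3.14 + 63.419×1.98 + 9.8652×2.55 = 182.32 + 125.57 + 25.156 = 333.05 W.
Ideal ⇒ P_in = P_out, so I_p = P_out/V_p = 333.05/230 = 1.45 A.

I_p ≈ 1.45 A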